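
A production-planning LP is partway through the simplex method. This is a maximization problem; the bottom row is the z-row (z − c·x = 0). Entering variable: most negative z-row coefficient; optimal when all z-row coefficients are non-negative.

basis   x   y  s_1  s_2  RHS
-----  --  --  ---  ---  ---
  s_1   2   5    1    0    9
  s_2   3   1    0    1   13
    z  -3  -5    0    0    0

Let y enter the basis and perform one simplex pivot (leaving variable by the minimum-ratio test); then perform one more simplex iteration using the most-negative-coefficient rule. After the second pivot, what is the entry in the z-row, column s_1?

12/13

Ratio test on column y — row 1: 9/5 = 9/5; row 2: 13/1 = 13. Minimum is 9/5 at row 1 (s_1 leaves); pivot element 5.
Divide row 1 by 5; eliminate column y from the other rows.
Second iteration: most negative z-row entry is -1 in column x, so x enters.
Ratio test on column x — row 1: (9/5)/(2/5) = 9/2; row 2: (56/5)/(13/5) = 56/13. Minimum is 56/13 at row 2 (s_2 leaves); pivot element 13/5.
Divide row 2 by 13/5; eliminate column x from the other rows.
After both pivots, the entry at the z-row, column s_1 is 12/13.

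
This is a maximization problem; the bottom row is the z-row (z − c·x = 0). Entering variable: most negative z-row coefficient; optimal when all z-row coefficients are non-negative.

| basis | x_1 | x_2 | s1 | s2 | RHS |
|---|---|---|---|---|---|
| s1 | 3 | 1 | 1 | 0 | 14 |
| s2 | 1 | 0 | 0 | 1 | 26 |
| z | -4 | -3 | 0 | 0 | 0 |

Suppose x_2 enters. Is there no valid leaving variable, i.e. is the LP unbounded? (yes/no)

Column x_2 has positive entries in row(s) 1, so the ratio test bounds it — not unbounded.

no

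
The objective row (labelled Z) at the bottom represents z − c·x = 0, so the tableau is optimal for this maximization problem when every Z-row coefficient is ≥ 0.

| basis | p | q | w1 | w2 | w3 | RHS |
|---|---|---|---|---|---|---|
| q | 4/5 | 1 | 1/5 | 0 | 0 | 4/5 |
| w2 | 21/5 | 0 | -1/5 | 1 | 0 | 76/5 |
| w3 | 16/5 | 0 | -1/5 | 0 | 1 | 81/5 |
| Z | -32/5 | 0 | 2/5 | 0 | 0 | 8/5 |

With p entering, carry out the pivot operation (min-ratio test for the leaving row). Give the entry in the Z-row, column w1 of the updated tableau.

Ratio test on column p — row 1: (4/5)/(4/5) = 1; row 2: (76/5)/(21/5) = 76/21; row 3: (81/5)/(16/5) = 81/16. Minimum is 1 at row 1 (q leaves); pivot element 4/5.
Divide row 1 by 4/5; eliminate column p from the other rows.
Z-row update in column w1: 2/5 − (-32/5)·(1/4) = 2.

2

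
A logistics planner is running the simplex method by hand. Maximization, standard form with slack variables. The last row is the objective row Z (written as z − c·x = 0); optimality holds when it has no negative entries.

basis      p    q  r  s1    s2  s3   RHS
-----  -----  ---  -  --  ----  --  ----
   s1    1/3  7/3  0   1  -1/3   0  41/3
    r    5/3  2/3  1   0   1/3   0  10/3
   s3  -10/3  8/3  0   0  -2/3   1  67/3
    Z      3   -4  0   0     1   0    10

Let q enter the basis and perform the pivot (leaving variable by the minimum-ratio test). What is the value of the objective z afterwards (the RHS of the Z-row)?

30

Ratio test on column q — row 1: (41/3)/(7/3) = 41/7; row 2: (10/3)/(2/3) = 5; row 3: (67/3)/(8/3) = 67/8. Minimum is 5 at row 2 (r leaves); pivot element 2/3.
Pivot on row 2; the Z-row RHS becomes 10 − (-4)·5 = 30.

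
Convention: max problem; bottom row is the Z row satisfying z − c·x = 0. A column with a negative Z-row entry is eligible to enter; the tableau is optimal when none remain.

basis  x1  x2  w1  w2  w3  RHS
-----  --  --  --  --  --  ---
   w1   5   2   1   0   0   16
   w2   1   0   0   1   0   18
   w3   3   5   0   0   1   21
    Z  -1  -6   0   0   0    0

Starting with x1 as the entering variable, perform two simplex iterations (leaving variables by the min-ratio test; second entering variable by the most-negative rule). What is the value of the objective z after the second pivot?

Ratio test on column x1 — row 1: 16/5 = 16/5; row 2: 18/1 = 18; row 3: 21/3 = 7. Minimum is 16/5 at row 1 (w1 leaves); pivot element 5.
Pivot on row 1; the Z-row RHS becomes 0 − (-1)·(16/5) = 16/5.
Next entering variable (most negative Z-row entry -28/5): x2.
Ratio test on column x2 — row 1: (16/5)/(2/5) = 8; row 2: entry -2/5 ≤ 0; row 3: (57/5)/(19/5) = 3. Minimum is 3 at row 3 (w3 leaves); pivot element 19/5.
After the second pivot the Z-row RHS is 16/5 − (-28/5)·3 = 20.

20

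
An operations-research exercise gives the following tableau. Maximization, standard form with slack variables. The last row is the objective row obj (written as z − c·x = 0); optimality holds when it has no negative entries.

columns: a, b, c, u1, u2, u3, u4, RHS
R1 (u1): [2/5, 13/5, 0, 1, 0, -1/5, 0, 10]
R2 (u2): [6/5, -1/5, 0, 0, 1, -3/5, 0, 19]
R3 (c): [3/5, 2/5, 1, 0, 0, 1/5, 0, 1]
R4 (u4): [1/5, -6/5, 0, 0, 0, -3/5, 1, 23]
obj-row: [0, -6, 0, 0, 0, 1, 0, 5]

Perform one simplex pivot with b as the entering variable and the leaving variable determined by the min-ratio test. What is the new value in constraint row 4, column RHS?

Ratio test on column b — row 1: 10/(13/5) = 50/13; row 2: entry -1/5 ≤ 0; row 3: 1/(2/5) = 5/2; row 4: entry -6/5 ≤ 0. Minimum is 5/2 at row 3 (c leaves); pivot element 2/5.
Divide row 3 by 2/5; eliminate column b from the other rows.
Row 4 update in column RHS: 23 − (-6/5)·(5/2) = 26.

26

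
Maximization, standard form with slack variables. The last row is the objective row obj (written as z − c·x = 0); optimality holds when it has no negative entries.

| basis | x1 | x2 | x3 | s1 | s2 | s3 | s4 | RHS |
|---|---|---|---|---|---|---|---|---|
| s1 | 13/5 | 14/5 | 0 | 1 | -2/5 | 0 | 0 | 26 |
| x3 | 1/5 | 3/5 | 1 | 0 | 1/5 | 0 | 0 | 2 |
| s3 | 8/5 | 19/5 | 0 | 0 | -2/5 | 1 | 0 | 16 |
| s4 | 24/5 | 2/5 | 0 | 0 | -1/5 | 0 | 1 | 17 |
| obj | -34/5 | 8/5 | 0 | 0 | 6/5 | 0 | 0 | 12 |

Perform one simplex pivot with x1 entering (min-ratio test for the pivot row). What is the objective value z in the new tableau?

Ratio test on column x1 — row 1: 26/(13/5) = 10; row 2: 2/(1/5) = 10; row 3: 16/(8/5) = 10; row 4: 17/(24/5) = 85/24. Minimum is 85/24 at row 4 (s4 leaves); pivot element 24/5.
Pivot on row 4; the obj-row RHS becomes 12 − (-34/5)·(85/24) = 433/12.

433/12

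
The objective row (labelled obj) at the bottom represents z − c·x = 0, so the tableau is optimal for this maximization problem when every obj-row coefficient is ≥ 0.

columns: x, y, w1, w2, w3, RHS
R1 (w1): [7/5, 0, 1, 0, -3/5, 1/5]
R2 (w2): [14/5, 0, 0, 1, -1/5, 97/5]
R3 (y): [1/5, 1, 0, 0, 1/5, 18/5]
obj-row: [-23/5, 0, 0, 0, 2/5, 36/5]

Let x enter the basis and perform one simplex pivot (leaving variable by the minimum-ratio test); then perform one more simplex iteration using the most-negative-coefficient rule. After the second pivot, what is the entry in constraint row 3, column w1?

-1/2

Ratio test on column x — row 1: (1/5)/(7/5) = 1/7; row 2: (97/5)/(14/5) = 97/14; row 3: (18/5)/(1/5) = 18. Minimum is 1/7 at row 1 (w1 leaves); pivot element 7/5.
Divide row 1 by 7/5; eliminate column x from the other rows.
Second iteration: most negative obj-row entry is -11/7 in column w3, so w3 enters.
Ratio test on column w3 — row 1: entry -3/7 ≤ 0; row 2: 19/1 = 19; row 3: (25/7)/(2/7) = 25/2. Minimum is 25/2 at row 3 (y leaves); pivot element 2/7.
Divide row 3 by 2/7; eliminate column w3 from the other rows.
After both pivots, the entry at constraint row 3, column w1 is -1/2.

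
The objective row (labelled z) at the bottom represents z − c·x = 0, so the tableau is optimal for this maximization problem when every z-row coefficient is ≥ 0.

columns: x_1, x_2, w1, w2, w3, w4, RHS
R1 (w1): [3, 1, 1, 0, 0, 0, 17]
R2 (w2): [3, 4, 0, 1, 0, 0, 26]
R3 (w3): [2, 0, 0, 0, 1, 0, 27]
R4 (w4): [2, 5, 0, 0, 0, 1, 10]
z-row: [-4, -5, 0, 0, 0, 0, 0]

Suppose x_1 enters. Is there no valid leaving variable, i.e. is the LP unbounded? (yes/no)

Column x_1 has positive entries in row(s) 1, 2, 3, 4, so the ratio test bounds it — not unbounded.

no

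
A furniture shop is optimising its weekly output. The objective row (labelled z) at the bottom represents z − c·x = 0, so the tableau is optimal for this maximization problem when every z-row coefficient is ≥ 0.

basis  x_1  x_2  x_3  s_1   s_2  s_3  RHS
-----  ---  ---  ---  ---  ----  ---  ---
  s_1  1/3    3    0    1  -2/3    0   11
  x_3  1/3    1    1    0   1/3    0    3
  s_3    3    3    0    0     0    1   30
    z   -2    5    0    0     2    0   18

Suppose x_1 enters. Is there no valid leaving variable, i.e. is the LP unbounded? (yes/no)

no

Column x_1 has positive entries in row(s) 1, 2, 3, so the ratio test bounds it — not unbounded.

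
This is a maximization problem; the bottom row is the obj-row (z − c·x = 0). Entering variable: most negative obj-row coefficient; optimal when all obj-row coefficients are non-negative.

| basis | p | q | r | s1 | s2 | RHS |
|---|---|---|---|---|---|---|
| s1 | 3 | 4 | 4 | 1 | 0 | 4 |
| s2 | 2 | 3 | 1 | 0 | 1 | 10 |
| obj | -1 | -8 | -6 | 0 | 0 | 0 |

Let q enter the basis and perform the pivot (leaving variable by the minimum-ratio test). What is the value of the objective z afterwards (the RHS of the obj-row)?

8

Ratio test on column q — row 1: 4/4 = 1; row 2: 10/3 = 10/3. Minimum is 1 at row 1 (s1 leaves); pivot element 4.
Pivot on row 1; the obj-row RHS becomes 0 − (-8)·1 = 8.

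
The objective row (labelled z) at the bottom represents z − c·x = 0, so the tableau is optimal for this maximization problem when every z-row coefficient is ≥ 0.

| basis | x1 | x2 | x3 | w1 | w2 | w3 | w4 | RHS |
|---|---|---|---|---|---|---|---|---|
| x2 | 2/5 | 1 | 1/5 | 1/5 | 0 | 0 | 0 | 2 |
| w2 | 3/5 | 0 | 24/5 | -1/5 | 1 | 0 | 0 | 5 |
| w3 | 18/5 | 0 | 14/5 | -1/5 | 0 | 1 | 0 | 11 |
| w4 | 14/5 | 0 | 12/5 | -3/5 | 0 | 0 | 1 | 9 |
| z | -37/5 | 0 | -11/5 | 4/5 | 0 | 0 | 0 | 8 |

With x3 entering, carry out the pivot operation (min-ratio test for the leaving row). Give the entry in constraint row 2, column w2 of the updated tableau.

Ratio test on column x3 — row 1: 2/(1/5) = 10; row 2: 5/(24/5) = 25/24; row 3: 11/(14/5) = 55/14; row 4: 9/(12/5) = 15/4. Minimum is 25/24 at row 2 (w2 leaves); pivot element 24/5.
Divide row 2 by 24/5; eliminate column x3 from the other rows.
In the new row 2, the w2 entry is the old entry divided by the pivot: 1/(24/5) = 5/24.

5/24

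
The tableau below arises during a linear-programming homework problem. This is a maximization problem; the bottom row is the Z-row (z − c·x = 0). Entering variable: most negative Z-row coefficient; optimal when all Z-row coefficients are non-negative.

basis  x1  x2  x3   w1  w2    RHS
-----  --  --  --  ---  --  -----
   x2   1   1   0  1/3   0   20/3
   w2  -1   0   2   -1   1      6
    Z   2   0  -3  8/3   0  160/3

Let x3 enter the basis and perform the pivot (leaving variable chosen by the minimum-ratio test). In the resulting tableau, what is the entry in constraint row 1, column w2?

Ratio test on column x3 — row 1: entry 0 ≤ 0; row 2: 6/2 = 3. Minimum is 3 at row 2 (w2 leaves); pivot element 2.
Divide row 2 by 2; eliminate column x3 from the other rows.
Row 1 update in column w2: 0 − 0·(1/2) = 0.

0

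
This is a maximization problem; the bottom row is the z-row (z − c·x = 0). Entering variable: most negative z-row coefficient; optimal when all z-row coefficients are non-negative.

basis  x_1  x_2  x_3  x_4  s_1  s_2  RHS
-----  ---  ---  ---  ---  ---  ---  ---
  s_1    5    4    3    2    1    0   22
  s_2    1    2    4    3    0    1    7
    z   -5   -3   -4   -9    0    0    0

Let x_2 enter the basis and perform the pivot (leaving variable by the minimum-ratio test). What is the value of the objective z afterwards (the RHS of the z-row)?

Ratio test on column x_2 — row 1: 22/4 = 11/2; row 2: 7/2 = 7/2. Minimum is 7/2 at row 2 (s_2 leaves); pivot element 2.
Pivot on row 2; the z-row RHS becomes 0 − (-3)·(7/2) = 21/2.

21/2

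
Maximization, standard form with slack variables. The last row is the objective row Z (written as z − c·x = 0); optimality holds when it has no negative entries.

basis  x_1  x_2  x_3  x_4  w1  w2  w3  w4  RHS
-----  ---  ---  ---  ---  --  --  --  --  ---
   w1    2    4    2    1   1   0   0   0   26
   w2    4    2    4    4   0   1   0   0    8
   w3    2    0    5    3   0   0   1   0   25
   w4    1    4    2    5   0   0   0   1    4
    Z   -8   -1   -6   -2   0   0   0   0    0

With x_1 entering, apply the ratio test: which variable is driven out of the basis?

Column x_1 entries and ratios — w1: 26/2 = 13; w2: 8/4 = 2; w3: 25/2 = 25/2; w4: 4/1 = 4.
Smallest ratio is 2 in the row of w2, so w2 leaves.

w2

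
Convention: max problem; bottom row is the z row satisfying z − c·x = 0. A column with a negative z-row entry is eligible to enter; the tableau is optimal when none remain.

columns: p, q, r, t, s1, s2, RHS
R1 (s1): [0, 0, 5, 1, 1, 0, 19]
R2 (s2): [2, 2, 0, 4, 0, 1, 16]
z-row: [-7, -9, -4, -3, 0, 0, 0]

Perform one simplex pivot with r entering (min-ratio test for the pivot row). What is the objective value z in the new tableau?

Ratio test on column r — row 1: 19/5 = 19/5; row 2: entry 0 ≤ 0. Minimum is 19/5 at row 1 (s1 leaves); pivot element 5.
Pivot on row 1; the z-row RHS becomes 0 − (-4)·(19/5) = 76/5.

76/5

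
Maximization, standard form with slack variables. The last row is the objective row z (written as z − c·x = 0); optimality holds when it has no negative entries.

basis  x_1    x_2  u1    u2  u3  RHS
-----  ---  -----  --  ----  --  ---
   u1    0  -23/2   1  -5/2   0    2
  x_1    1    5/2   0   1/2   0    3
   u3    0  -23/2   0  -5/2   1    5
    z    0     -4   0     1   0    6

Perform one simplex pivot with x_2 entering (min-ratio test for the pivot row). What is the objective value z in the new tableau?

54/5

Ratio test on column x_2 — row 1: entry -23/2 ≤ 0; row 2: 3/(5/2) = 6/5; row 3: entry -23/2 ≤ 0. Minimum is 6/5 at row 2 (x_1 leaves); pivot element 5/2.
Pivot on row 2; the z-row RHS becomes 6 − (-4)·(6/5) = 54/5.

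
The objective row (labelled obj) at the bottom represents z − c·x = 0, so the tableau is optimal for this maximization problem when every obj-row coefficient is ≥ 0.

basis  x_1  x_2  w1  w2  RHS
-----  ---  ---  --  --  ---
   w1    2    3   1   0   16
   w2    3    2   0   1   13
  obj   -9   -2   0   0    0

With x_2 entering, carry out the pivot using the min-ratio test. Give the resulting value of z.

32/3

Ratio test on column x_2 — row 1: 16/3 = 16/3; row 2: 13/2 = 13/2. Minimum is 16/3 at row 1 (w1 leaves); pivot element 3.
Pivot on row 1; the obj-row RHS becomes 0 − (-2)·(16/3) = 32/3.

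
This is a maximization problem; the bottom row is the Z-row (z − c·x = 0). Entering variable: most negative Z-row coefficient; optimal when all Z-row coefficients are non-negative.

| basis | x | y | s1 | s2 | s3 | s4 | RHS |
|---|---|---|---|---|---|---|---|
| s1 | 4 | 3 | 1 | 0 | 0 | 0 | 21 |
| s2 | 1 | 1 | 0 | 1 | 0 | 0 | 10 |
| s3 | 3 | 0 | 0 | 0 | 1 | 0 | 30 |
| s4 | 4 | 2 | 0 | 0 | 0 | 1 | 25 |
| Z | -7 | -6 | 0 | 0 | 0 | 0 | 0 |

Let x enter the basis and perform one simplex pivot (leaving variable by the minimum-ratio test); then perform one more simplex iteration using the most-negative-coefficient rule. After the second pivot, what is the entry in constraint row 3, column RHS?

Ratio test on column x — row 1: 21/4 = 21/4; row 2: 10/1 = 10; row 3: 30/3 = 10; row 4: 25/4 = 25/4. Minimum is 21/4 at row 1 (s1 leaves); pivot element 4.
Divide row 1 by 4; eliminate column x from the other rows.
Second iteration: most negative Z-row entry is -3/4 in column y, so y enters.
Ratio test on column y — row 1: (21/4)/(3/4) = 7; row 2: (19/4)/(1/4) = 19; row 3: entry -9/4 ≤ 0; row 4: entry -1 ≤ 0. Minimum is 7 at row 1 (x leaves); pivot element 3/4.
Divide row 1 by 3/4; eliminate column y from the other rows.
After both pivots, the entry at constraint row 3, column RHS is 30.

30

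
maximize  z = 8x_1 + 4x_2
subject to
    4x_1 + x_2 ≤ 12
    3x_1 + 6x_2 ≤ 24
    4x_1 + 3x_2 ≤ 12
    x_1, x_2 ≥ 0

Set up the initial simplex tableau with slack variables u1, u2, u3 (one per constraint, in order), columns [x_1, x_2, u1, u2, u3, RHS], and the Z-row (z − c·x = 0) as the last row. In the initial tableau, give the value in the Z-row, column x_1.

-8

The Z-row carries the negated objective coefficients: the x_1 entry is -8.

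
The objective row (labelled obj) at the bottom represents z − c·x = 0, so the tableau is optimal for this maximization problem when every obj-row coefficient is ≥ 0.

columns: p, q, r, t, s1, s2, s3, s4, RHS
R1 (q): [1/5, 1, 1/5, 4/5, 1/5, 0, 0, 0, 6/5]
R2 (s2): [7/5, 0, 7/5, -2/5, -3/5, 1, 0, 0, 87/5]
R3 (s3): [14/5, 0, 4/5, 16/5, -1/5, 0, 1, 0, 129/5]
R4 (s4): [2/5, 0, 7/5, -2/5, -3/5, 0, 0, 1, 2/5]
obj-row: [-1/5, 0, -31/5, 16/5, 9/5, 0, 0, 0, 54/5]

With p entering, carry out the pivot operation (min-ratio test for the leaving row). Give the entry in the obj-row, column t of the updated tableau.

Ratio test on column p — row 1: (6/5)/(1/5) = 6; row 2: (87/5)/(7/5) = 87/7; row 3: (129/5)/(14/5) = 129/14; row 4: (2/5)/(2/5) = 1. Minimum is 1 at row 4 (s4 leaves); pivot element 2/5.
Divide row 4 by 2/5; eliminate column p from the other rows.
obj-row update in column t: 16/5 − (-1/5)·(-1) = 3.

3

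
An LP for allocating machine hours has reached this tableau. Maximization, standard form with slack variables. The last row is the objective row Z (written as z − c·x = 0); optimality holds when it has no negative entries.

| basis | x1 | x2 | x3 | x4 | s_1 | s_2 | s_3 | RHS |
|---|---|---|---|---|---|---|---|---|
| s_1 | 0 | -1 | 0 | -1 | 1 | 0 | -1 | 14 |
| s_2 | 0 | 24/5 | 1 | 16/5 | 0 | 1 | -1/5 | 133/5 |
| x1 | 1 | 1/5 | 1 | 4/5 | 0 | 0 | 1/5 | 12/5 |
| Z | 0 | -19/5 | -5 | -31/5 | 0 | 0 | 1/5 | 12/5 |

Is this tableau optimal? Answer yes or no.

The Z-row has a negative entry -31/5 in column x4, so it is not optimal.

no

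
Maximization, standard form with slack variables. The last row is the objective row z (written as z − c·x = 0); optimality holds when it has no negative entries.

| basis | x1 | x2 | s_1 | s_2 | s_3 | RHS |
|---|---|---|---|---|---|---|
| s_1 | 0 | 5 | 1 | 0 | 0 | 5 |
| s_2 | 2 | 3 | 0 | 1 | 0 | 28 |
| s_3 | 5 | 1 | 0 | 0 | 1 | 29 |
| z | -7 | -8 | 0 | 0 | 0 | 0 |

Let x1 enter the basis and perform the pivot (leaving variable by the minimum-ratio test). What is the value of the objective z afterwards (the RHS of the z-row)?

203/5

Ratio test on column x1 — row 1: entry 0 ≤ 0; row 2: 28/2 = 14; row 3: 29/5 = 29/5. Minimum is 29/5 at row 3 (s_3 leaves); pivot element 5.
Pivot on row 3; the z-row RHS becomes 0 − (-7)·(29/5) = 203/5.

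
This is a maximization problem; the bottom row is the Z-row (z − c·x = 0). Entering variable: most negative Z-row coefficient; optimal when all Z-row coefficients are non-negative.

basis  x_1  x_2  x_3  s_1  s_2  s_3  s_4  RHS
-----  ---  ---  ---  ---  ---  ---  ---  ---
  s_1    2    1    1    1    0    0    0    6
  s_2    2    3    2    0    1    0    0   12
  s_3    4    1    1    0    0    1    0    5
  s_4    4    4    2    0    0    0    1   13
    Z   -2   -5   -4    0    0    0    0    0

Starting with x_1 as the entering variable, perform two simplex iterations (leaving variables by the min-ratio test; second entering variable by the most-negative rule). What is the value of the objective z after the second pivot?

Ratio test on column x_1 — row 1: 6/2 = 3; row 2: 12/2 = 6; row 3: 5/4 = 5/4; row 4: 13/4 = 13/4. Minimum is 5/4 at row 3 (s_3 leaves); pivot element 4.
Pivot on row 3; the Z-row RHS becomes 0 − (-2)·(5/4) = 5/2.
Next entering variable (most negative Z-row entry -9/2): x_2.
Ratio test on column x_2 — row 1: (7/2)/(1/2) = 7; row 2: (19/2)/(5/2) = 19/5; row 3: (5/4)/(1/4) = 5; row 4: 8/3 = 8/3. Minimum is 8/3 at row 4 (s_4 leaves); pivot element 3.
After the second pivot the Z-row RHS is 5/2 − (-9/2)·(8/3) = 29/2.

29/2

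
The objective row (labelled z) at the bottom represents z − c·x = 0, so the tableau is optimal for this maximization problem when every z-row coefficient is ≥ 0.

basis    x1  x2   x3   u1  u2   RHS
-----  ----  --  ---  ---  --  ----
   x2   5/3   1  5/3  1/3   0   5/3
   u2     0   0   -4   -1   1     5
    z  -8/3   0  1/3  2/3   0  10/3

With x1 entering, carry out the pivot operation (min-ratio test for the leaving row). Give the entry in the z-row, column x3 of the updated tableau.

3

Ratio test on column x1 — row 1: (5/3)/(5/3) = 1; row 2: entry 0 ≤ 0. Minimum is 1 at row 1 (x2 leaves); pivot element 5/3.
Divide row 1 by 5/3; eliminate column x1 from the other rows.
z-row update in column x3: 1/3 − (-8/3)·1 = 3.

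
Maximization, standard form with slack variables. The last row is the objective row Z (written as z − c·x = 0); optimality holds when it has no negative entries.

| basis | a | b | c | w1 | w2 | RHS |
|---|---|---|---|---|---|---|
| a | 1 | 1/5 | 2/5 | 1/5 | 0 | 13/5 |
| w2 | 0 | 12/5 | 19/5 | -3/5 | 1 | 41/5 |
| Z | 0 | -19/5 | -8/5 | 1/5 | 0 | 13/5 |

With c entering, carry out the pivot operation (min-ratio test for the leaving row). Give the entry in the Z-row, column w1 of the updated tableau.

Ratio test on column c — row 1: (13/5)/(2/5) = 13/2; row 2: (41/5)/(19/5) = 41/19. Minimum is 41/19 at row 2 (w2 leaves); pivot element 19/5.
Divide row 2 by 19/5; eliminate column c from the other rows.
Z-row update in column w1: 1/5 − (-8/5)·(-3/19) = -1/19.

-1/19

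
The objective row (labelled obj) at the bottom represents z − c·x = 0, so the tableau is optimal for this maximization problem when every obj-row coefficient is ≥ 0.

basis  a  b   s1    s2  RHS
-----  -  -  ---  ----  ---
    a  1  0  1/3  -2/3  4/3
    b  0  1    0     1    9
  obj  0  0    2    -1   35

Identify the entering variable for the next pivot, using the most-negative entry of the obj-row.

Negative obj-row entries: s2: -1.
The most negative is -1 in column s2, so s2 enters.

s2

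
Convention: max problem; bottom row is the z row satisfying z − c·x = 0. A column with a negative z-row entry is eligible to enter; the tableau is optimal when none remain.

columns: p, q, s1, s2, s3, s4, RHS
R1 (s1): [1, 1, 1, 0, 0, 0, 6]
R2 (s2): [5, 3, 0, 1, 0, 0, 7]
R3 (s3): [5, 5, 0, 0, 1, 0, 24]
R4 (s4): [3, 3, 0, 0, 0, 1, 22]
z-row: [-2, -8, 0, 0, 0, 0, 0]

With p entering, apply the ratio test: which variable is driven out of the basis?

Column p entries and ratios — s1: 6/1 = 6; s2: 7/5 = 7/5; s3: 24/5 = 24/5; s4: 22/3 = 22/3.
Smallest ratio is 7/5 in the row of s2, so s2 leaves.

s2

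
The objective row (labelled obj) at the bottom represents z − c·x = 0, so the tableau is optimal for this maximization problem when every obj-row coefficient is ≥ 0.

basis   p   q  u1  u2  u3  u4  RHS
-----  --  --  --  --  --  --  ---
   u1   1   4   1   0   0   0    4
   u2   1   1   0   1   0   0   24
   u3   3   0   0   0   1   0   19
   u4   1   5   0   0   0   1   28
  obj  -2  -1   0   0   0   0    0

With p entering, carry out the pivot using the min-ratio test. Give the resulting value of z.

Ratio test on column p — row 1: 4/1 = 4; row 2: 24/1 = 24; row 3: 19/3 = 19/3; row 4: 28/1 = 28. Minimum is 4 at row 1 (u1 leaves); pivot element 1.
Pivot on row 1; the obj-row RHS becomes 0 − (-2)·4 = 8.

8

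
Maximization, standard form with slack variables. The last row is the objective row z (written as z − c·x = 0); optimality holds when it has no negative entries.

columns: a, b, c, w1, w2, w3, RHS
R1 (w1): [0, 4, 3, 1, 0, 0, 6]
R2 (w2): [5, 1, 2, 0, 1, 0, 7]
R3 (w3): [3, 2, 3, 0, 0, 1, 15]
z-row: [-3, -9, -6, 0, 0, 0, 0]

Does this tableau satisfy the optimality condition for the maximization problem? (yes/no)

no

The z-row has a negative entry -9 in column b, so it is not optimal.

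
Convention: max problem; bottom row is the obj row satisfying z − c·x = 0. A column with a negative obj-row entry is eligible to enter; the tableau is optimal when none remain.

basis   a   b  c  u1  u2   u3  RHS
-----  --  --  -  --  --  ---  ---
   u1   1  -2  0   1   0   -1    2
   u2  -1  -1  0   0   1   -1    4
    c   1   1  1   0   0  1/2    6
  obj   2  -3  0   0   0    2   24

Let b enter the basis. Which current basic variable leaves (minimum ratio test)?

c

Column b entries and ratios — u1: -2 ≤ 0, skip; u2: -1 ≤ 0, skip; c: 6/1 = 6.
Smallest ratio is 6 in the row of c, so c leaves.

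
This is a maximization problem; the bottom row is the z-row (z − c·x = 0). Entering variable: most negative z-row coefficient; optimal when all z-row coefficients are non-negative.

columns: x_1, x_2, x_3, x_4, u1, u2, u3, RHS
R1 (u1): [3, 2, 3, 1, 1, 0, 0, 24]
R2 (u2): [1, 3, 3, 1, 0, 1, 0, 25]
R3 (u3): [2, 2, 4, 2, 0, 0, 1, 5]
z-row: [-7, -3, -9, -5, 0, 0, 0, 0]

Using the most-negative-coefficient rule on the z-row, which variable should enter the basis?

x_3

Negative z-row entries: x_1: -7, x_2: -3, x_3: -9, x_4: -5.
The most negative is -9 in column x_3, so x_3 enters.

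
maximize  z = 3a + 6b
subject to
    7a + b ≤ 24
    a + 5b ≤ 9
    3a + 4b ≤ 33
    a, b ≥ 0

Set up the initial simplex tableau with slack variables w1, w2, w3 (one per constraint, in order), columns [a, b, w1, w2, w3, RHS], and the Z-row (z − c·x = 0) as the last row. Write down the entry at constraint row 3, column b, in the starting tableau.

4

Constraint 3 has coefficient 4 on b.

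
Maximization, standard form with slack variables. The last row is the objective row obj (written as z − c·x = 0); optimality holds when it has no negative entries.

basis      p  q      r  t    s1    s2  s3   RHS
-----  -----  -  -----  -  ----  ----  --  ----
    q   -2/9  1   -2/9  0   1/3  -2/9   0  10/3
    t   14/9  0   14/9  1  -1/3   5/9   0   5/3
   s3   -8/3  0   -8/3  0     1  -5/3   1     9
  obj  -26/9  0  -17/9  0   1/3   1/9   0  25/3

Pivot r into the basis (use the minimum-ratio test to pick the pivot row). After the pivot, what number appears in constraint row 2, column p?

Ratio test on column r — row 1: entry -2/9 ≤ 0; row 2: (5/3)/(14/9) = 15/14; row 3: entry -8/3 ≤ 0. Minimum is 15/14 at row 2 (t leaves); pivot element 14/9.
Divide row 2 by 14/9; eliminate column r from the other rows.
In the new row 2, the p entry is the old entry divided by the pivot: (14/9)/(14/9) = 1.

1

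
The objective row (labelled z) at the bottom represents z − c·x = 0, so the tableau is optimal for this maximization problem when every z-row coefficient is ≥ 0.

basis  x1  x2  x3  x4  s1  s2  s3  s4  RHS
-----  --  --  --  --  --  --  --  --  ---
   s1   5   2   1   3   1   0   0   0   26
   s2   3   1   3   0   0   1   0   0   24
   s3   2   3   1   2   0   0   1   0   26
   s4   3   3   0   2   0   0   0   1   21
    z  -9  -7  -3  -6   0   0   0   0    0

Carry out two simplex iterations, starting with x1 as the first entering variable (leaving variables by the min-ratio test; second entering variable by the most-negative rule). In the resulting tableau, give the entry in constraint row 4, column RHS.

Ratio test on column x1 — row 1: 26/5 = 26/5; row 2: 24/3 = 8; row 3: 26/2 = 13; row 4: 21/3 = 7. Minimum is 26/5 at row 1 (s1 leaves); pivot element 5.
Divide row 1 by 5; eliminate column x1 from the other rows.
Second iteration: most negative z-row entry is -17/5 in column x2, so x2 enters.
Ratio test on column x2 — row 1: (26/5)/(2/5) = 13; row 2: entry -1/5 ≤ 0; row 3: (78/5)/(11/5) = 78/11; row 4: (27/5)/(9/5) = 3. Minimum is 3 at row 4 (s4 leaves); pivot element 9/5.
Divide row 4 by 9/5; eliminate column x2 from the other rows.
After both pivots, the entry at constraint row 4, column RHS is 3.

3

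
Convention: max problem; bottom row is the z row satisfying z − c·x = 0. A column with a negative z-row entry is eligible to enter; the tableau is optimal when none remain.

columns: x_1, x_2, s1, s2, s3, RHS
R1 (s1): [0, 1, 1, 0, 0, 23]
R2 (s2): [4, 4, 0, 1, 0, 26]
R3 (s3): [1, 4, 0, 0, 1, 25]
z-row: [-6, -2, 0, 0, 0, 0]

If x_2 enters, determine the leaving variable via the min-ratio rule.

Column x_2 entries and ratios — s1: 23/1 = 23; s2: 26/4 = 13/2; s3: 25/4 = 25/4.
Smallest ratio is 25/4 in the row of s3, so s3 leaves.

s3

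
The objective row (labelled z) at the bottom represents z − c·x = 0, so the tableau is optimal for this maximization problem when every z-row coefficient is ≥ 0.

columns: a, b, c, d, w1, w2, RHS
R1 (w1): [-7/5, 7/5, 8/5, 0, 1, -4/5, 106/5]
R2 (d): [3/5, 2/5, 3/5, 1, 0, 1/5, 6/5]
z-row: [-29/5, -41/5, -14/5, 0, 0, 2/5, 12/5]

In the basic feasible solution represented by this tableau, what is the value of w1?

106/5

w1 is basic (row 1); its value is the RHS of that row, 106/5.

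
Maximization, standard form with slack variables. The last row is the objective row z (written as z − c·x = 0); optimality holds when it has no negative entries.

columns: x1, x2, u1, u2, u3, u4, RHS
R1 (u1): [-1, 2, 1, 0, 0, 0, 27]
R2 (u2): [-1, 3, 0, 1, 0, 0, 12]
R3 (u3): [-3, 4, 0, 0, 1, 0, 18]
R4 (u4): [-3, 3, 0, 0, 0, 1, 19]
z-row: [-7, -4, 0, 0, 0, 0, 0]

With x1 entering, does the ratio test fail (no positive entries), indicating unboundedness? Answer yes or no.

yes

Every constraint-row entry in column x1 is ≤ 0, so increasing x1 is unbounded.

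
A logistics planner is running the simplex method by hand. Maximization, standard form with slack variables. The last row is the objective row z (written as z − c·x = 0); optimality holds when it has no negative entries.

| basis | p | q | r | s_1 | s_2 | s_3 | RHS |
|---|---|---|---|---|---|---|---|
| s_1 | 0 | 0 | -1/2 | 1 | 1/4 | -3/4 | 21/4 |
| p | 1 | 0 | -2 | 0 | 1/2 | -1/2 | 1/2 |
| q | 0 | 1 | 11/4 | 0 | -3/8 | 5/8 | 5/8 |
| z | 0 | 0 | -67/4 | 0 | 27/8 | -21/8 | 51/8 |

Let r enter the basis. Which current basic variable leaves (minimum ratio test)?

q

Column r entries and ratios — s_1: -1/2 ≤ 0, skip; p: -2 ≤ 0, skip; q: (5/8)/(11/4) = 5/22.
Smallest ratio is 5/22 in the row of q, so q leaves.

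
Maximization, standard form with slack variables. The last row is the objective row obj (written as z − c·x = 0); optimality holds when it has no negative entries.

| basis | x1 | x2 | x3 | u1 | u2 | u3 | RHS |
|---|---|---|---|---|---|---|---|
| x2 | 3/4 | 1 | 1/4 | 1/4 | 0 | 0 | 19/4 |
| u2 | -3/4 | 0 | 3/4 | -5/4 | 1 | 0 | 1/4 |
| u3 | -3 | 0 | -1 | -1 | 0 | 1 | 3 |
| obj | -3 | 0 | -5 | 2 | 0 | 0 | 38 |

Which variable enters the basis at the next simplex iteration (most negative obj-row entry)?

Negative obj-row entries: x1: -3, x3: -5.
The most negative is -5 in column x3, so x3 enters.

x3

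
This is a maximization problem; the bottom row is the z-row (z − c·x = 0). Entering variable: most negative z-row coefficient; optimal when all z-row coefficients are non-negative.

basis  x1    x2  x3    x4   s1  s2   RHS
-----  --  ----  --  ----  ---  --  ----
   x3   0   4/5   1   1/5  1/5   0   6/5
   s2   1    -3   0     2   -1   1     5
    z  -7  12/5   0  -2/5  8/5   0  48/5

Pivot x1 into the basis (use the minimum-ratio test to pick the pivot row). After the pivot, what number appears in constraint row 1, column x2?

4/5

Ratio test on column x1 — row 1: entry 0 ≤ 0; row 2: 5/1 = 5. Minimum is 5 at row 2 (s2 leaves); pivot element 1.
Divide row 2 by 1; eliminate column x1 from the other rows.
Row 1 update in column x2: 4/5 − 0·(-3) = 4/5.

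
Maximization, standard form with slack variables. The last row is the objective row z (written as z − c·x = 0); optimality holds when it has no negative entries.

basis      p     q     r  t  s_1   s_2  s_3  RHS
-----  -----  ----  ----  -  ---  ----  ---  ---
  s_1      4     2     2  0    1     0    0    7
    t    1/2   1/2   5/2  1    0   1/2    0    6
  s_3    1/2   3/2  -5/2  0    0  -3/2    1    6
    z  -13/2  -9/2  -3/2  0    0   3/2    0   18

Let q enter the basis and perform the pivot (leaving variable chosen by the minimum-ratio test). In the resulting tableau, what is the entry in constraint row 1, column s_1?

1/2

Ratio test on column q — row 1: 7/2 = 7/2; row 2: 6/(1/2) = 12; row 3: 6/(3/2) = 4. Minimum is 7/2 at row 1 (s_1 leaves); pivot element 2.
Divide row 1 by 2; eliminate column q from the other rows.
In the new row 1, the s_1 entry is the old entry divided by the pivot: 1/2 = 1/2.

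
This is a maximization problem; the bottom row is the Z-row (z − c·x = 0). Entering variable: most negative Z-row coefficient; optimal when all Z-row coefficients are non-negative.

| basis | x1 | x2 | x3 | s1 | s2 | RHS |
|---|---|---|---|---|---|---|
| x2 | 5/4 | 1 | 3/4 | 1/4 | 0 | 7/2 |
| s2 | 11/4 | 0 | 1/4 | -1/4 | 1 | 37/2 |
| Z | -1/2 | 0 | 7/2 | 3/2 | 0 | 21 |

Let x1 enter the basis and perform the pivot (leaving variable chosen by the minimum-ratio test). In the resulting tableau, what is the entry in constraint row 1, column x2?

Ratio test on column x1 — row 1: (7/2)/(5/4) = 14/5; row 2: (37/2)/(11/4) = 74/11. Minimum is 14/5 at row 1 (x2 leaves); pivot element 5/4.
Divide row 1 by 5/4; eliminate column x1 from the other rows.
In the new row 1, the x2 entry is the old entry divided by the pivot: 1/(5/4) = 4/5.

4/5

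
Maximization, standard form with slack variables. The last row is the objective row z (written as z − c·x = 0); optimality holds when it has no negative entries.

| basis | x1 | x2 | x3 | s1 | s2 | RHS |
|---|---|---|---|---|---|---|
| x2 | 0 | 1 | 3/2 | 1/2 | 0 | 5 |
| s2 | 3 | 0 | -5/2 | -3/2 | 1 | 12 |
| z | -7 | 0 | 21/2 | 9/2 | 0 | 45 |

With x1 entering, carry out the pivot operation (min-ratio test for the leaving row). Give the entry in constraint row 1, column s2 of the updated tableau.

Ratio test on column x1 — row 1: entry 0 ≤ 0; row 2: 12/3 = 4. Minimum is 4 at row 2 (s2 leaves); pivot element 3.
Divide row 2 by 3; eliminate column x1 from the other rows.
Row 1 update in column s2: 0 − 0·(1/3) = 0.

0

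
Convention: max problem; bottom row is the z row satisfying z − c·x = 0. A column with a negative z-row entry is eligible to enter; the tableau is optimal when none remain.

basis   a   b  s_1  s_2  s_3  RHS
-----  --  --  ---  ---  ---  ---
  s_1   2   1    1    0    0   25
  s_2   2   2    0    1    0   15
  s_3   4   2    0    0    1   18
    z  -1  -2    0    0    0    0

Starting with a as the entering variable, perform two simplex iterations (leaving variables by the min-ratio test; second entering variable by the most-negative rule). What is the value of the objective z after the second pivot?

Ratio test on column a — row 1: 25/2 = 25/2; row 2: 15/2 = 15/2; row 3: 18/4 = 9/2. Minimum is 9/2 at row 3 (s_3 leaves); pivot element 4.
Pivot on row 3; the z-row RHS becomes 0 − (-1)·(9/2) = 9/2.
Next entering variable (most negative z-row entry -3/2): b.
Ratio test on column b — row 1: entry 0 ≤ 0; row 2: 6/1 = 6; row 3: (9/2)/(1/2) = 9. Minimum is 6 at row 2 (s_2 leaves); pivot element 1.
After the second pivot the z-row RHS is 9/2 − (-3/2)·6 = 27/2.

27/2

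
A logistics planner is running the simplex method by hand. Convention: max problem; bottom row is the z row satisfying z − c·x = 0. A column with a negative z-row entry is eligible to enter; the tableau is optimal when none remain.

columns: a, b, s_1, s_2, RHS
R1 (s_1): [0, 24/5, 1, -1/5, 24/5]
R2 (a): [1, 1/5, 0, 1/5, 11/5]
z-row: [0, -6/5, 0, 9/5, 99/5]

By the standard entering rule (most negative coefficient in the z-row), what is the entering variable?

Negative z-row entries: b: -6/5.
The most negative is -6/5 in column b, so b enters.

b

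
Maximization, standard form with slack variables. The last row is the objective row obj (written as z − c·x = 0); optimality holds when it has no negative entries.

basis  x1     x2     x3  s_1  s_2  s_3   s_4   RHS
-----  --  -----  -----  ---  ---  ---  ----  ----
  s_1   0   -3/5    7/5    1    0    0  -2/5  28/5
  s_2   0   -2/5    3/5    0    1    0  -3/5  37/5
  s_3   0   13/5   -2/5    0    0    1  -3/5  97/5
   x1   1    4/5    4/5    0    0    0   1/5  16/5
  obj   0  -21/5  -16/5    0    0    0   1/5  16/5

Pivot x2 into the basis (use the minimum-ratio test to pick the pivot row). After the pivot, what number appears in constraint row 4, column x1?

Ratio test on column x2 — row 1: entry -3/5 ≤ 0; row 2: entry -2/5 ≤ 0; row 3: (97/5)/(13/5) = 97/13; row 4: (16/5)/(4/5) = 4. Minimum is 4 at row 4 (x1 leaves); pivot element 4/5.
Divide row 4 by 4/5; eliminate column x2 from the other rows.
In the new row 4, the x1 entry is the old entry divided by the pivot: 1/(4/5) = 5/4.

5/4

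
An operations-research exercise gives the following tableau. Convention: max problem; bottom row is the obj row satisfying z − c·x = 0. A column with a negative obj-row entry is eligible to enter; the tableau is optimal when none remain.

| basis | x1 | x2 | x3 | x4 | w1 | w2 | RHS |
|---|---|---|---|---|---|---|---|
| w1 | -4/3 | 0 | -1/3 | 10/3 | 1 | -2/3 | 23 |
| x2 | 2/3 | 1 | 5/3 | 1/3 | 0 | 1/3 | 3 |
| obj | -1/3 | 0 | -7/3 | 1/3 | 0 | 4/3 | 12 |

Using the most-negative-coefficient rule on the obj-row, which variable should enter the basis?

Negative obj-row entries: x1: -1/3, x3: -7/3.
The most negative is -7/3 in column x3, so x3 enters.

x3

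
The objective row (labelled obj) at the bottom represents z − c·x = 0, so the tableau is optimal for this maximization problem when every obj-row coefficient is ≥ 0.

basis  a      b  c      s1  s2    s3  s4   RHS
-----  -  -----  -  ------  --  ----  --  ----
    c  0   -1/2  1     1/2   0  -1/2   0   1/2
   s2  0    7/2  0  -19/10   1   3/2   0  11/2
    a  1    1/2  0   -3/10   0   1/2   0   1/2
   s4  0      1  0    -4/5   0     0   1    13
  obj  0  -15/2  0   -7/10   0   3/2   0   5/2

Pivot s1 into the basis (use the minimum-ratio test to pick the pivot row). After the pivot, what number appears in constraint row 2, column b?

8/5

Ratio test on column s1 — row 1: (1/2)/(1/2) = 1; row 2: entry -19/10 ≤ 0; row 3: entry -3/10 ≤ 0; row 4: entry -4/5 ≤ 0. Minimum is 1 at row 1 (c leaves); pivot element 1/2.
Divide row 1 by 1/2; eliminate column s1 from the other rows.
Row 2 update in column b: 7/2 − (-19/10)·(-1) = 8/5.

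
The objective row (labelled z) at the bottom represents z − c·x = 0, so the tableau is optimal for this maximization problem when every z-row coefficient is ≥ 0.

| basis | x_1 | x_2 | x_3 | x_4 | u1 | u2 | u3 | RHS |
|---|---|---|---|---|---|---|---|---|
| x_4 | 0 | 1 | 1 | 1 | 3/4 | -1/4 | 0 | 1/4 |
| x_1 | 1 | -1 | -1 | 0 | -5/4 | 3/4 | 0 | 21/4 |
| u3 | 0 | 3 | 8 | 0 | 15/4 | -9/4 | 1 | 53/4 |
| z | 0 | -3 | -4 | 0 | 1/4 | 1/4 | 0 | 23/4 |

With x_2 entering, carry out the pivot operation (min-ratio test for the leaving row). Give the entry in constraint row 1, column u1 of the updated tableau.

3/4

Ratio test on column x_2 — row 1: (1/4)/1 = 1/4; row 2: entry -1 ≤ 0; row 3: (53/4)/3 = 53/12. Minimum is 1/4 at row 1 (x_4 leaves); pivot element 1.
Divide row 1 by 1; eliminate column x_2 from the other rows.
In the new row 1, the u1 entry is the old entry divided by the pivot: (3/4)/1 = 3/4.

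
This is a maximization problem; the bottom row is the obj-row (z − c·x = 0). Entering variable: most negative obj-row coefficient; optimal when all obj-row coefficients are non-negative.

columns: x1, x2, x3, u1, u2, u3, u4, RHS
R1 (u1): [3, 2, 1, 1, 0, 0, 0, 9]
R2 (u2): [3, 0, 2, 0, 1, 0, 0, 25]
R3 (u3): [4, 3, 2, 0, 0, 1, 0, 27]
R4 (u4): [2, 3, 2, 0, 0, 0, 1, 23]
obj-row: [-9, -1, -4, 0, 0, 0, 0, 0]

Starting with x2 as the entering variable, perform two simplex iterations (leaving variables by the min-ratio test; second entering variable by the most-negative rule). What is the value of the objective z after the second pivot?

27

Ratio test on column x2 — row 1: 9/2 = 9/2; row 2: entry 0 ≤ 0; row 3: 27/3 = 9; row 4: 23/3 = 23/3. Minimum is 9/2 at row 1 (u1 leaves); pivot element 2.
Pivot on row 1; the obj-row RHS becomes 0 − (-1)·(9/2) = 9/2.
Next entering variable (most negative obj-row entry -15/2): x1.
Ratio test on column x1 — row 1: (9/2)/(3/2) = 3; row 2: 25/3 = 25/3; row 3: entry -1/2 ≤ 0; row 4: entry -5/2 ≤ 0. Minimum is 3 at row 1 (x2 leaves); pivot element 3/2.
After the second pivot the obj-row RHS is 9/2 − (-15/2)·3 = 27.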